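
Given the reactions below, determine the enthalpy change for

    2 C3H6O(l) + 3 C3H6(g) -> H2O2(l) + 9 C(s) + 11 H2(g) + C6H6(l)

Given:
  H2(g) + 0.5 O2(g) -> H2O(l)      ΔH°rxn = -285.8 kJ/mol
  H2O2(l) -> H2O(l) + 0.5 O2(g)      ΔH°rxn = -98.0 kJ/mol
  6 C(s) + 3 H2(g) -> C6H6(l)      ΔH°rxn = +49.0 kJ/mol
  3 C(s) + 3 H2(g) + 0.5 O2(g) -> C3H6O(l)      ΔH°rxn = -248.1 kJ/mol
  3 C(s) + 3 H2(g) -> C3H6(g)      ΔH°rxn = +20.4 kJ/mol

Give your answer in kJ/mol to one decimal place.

equation 1 as written: -285.8 kJ/mol
equation 2 reversed (H2O2(l) must end up as a product): +98.0 kJ/mol
equation 3 as written (C6H6(l) already on the product side): +49.0 kJ/mol
equation 4 reversed and × 2 (reverse to put C3H6O(l) on the reactant side; ×2 to match 2 C3H6O(l) in the target): (-2)·(-248.1) = +496.2 kJ/mol
equation 5 reversed and × 3 (C3H6(g) must end up as a reactant; scale by 3 for the 3 C3H6(g)): (-3)·(+20.4) = -61.2 kJ/mol
By Hess's law, ΔH°rxn = (1)·(-285.8) + (-1)·(-98.0) + (1)·(+49.0) + (-2)·(-248.1) + (-3)·(+20.4) = 296.2 kJ/mol

ΔH°rxn = 296.2 kJ/mol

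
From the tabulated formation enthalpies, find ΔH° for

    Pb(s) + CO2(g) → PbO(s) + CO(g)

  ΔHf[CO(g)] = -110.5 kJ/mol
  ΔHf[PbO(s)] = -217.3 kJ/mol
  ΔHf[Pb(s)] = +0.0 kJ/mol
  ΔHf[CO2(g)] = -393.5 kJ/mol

ΔH°rxn = Σ nΔHf°(products) − Σ nΔHf°(reactants).
Products: 1·(-217.3) + 1·(-110.5) = -327.8
Reactants: 1·(+0.0) + 1·(-393.5) = -393.5
ΔH° = (-327.8) − (-393.5) = 65.7 kJ/mol

ΔH° = 65.7 kJ/mol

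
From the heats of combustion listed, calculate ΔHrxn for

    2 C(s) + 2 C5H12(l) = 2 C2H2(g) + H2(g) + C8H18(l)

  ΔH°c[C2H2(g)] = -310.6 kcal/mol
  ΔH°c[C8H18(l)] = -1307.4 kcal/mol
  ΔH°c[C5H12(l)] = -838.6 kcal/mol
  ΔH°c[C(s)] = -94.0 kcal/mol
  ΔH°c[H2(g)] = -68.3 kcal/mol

ΔHrxn = 131.7 kcal/mol

Using ΔH = Σ nΔHc°(reactants) − Σ nΔHc°(products):
= [2·(-94.0) + 2·(-838.6)] − [2·(-310.6) + 1·(-68.3) + 1·(-1307.4)]
= 131.7 kcal/mol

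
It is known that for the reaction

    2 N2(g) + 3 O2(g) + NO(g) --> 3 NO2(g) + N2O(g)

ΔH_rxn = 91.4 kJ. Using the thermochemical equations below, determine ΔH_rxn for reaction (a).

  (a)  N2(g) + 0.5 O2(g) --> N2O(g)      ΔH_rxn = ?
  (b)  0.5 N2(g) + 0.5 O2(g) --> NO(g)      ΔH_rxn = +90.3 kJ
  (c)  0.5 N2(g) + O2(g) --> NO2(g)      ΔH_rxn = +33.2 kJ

(a) as written (N2O(g) already on the product side): contributes x
(b) reversed (NO(g) must end up as a reactant): -90.3 kJ
(c) × 3 (scale by 3 for the 3 NO2(g)): (3)·(+33.2) = +99.6 kJ
+91.4 = (-90.3) + (+99.6) + x
x = (+91.4 − (+9.3)) / (1) = 82.1 kJ

ΔH_rxn = 82.1 kJ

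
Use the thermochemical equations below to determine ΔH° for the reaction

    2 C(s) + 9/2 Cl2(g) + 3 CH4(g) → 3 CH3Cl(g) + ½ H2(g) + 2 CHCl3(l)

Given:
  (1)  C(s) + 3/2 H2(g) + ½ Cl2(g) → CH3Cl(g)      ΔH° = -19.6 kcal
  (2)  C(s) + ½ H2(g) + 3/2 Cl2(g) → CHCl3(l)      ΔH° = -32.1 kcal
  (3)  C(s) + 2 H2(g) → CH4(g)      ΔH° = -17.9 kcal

(1) × 3 (×3 to match 3 CH3Cl(g) in the target): (3)·(-19.6) = -58.8 kcal
(2) × 2 (scale by 2 for the 2 CHCl3(l)): (2)·(-32.1) = -64.2 kcal
(3) reversed and × 3 (CH4(g) must end up as a reactant; ×3 to match 3 CH4(g) in the target): (-3)·(-17.9) = +53.7 kcal
Since enthalpy is a state function, ΔH° = (-58.8) + (-64.2) + (+53.7) = -69.3 kcal

ΔH° = -69.3 kcal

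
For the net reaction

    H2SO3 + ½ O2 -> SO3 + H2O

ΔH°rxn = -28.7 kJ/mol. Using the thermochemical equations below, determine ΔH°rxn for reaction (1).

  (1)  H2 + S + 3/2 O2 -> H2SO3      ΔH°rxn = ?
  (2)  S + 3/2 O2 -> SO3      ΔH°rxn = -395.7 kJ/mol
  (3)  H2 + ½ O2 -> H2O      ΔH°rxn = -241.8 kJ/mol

ΔH°rxn = -608.8 kJ/mol

(1) reversed (H2SO3 must end up as a reactant): contributes −x
(2) as written (SO3 already on the product side): -395.7 kJ/mol
(3) as written (H2O already on the product side): -241.8 kJ/mol
-28.7 = (-395.7) + (-241.8) − x
x = (-28.7 − (-637.5)) / (-1) = -608.8 kJ/mol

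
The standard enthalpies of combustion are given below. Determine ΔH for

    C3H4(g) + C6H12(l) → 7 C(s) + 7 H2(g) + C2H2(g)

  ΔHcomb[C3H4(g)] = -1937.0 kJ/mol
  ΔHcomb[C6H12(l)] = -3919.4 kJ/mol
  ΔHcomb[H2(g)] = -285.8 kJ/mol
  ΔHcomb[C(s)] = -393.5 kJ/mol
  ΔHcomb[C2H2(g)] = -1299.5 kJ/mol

With combustion enthalpies, reactants minus products:
= [1·(-1937.0) + 1·(-3919.4)] − [7·(-393.5) + 7·(-285.8) + 1·(-1299.5)]
= 198.2 kJ/mol

ΔH = 198.2 kJ/mol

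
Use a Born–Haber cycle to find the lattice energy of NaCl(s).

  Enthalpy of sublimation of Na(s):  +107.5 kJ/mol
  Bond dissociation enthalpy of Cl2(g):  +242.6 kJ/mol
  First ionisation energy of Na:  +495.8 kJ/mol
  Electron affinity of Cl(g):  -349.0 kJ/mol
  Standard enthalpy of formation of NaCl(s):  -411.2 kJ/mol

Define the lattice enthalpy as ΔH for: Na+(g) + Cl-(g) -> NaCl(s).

ΔHf° = 1·ΔHsub + 1·(ΣIE) + 1/2·D(Cl2) + 1·EA + U
-411.2 = 1·(+107.5) + 1·(+495.8) + 1/2·(+242.6) + 1·(-349.0) + U
U = -411.2 − (+375.6) = -786.8 kJ/mol

U = -786.8 kJ/mol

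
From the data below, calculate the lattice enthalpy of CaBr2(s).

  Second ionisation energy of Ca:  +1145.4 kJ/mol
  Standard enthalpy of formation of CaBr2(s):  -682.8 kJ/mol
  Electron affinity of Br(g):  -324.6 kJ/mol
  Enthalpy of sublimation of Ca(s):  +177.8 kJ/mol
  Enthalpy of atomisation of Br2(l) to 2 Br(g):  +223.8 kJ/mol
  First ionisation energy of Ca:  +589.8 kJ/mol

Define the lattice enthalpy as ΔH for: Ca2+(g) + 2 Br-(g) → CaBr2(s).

ΔHf° = 1·ΔHsub + 1·(ΣIE) + 1·D(Br2) + 2·EA + U
-682.8 = 1·(+177.8) + 1·(+1735.2) + 1·(+223.8) + 2·(-324.6) + U
U = -682.8 − (+1487.6) = -2170.4 kJ/mol

U = -2170.4 kJ/mol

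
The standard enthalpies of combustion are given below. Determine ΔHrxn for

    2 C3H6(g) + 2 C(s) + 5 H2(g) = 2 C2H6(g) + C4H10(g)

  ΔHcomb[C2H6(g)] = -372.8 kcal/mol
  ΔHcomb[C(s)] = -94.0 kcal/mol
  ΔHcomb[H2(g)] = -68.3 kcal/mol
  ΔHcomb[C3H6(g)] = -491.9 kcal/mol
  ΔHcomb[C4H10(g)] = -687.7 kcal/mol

ΔHrxn = -80.0 kcal/mol

Using ΔH = Σ nΔHc°(reactants) − Σ nΔHc°(products):
= [2·(-491.9) + 2·(-94.0) + 5·(-68.3)] − [2·(-372.8) + 1·(-687.7)]
= -80.0 kcal/mol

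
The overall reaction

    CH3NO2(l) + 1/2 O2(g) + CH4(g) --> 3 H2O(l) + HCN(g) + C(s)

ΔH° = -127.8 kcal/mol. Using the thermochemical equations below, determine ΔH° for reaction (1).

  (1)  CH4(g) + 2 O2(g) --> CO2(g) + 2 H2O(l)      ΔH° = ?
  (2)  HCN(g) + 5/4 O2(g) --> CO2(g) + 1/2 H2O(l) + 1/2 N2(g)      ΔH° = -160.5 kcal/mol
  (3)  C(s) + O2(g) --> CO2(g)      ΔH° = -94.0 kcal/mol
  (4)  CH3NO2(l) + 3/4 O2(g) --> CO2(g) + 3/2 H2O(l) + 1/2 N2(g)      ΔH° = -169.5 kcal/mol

ΔH° = -212.8 kcal/mol

(1) as written (CH4(g) already on the reactant side): contributes x
(2) reversed (HCN(g) must end up as a product): +160.5 kcal/mol
(3) reversed (C(s) must end up as a product): +94.0 kcal/mol
(4) as written (CH3NO2(l) already on the reactant side): -169.5 kcal/mol
-127.8 = (+160.5) + (+94.0) + (-169.5) + x
x = (-127.8 − (+85.0)) / (1) = -212.8 kcal/mol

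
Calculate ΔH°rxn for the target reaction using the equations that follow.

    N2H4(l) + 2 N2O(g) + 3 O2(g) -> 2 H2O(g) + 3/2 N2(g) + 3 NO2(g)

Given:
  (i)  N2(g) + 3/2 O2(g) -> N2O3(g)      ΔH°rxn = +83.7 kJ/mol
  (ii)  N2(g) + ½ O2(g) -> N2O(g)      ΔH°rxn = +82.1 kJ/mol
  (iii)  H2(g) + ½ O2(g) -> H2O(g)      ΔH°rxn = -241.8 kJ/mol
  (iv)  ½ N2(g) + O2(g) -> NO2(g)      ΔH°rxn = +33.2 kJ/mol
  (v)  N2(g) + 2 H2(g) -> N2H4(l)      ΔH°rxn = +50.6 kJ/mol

ΔH°rxn = -598.8 kJ/mol

(i): not needed (N2O3(g) appears nowhere else).
(ii) reversed and × 2 (N2O(g) must end up as a reactant; scale by 2 for the 2 N2O(g)): (-2)·(+82.1) = -164.2 kJ/mol
(iii) × 2 (×2 to match 2 H2O(g) in the target): (2)·(-241.8) = -483.6 kJ/mol
(iv) × 3 (scale by 3 for the 3 NO2(g)): (3)·(+33.2) = +99.6 kJ/mol
(v) reversed (N2H4(l) must end up as a reactant): -50.6 kJ/mol
ΔH°rxn = (-2)·(+82.1) + (2)·(-241.8) + (3)·(+33.2) + (-1)·(+50.6) = -598.8 kJ/mol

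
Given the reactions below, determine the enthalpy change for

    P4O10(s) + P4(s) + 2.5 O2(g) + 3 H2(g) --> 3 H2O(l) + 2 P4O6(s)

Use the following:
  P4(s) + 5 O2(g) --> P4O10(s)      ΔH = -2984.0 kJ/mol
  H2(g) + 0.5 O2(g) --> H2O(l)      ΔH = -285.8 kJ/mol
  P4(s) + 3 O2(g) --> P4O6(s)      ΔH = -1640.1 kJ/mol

equation 1 reversed: +2984.0 kJ/mol
equation 2 × 3: (3)·(-285.8) = -857.4 kJ/mol
equation 3 × 2: (2)·(-1640.1) = -3280.2 kJ/mol
By Hess's law, ΔH = (-1)·(-2984.0) + (3)·(-285.8) + (2)·(-1640.1) = -1153.6 kJ/mol

ΔH = -1153.6 kJ/mol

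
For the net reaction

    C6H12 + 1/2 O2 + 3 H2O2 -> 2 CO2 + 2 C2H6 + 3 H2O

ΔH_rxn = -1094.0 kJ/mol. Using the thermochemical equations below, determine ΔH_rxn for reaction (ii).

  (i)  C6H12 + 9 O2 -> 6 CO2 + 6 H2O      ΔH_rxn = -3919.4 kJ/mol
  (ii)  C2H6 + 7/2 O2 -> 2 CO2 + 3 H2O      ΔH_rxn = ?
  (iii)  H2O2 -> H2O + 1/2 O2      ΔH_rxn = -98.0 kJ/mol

ΔH_rxn = -1559.7 kJ/mol

(i) as written (C6H12 already on the reactant side): -3919.4 kJ/mol
(ii) reversed and × 2 (C2H6 must end up as a product; scale by 2 for the 2 C2H6): contributes −2·x
(iii) × 3 (scale by 3 for the 3 H2O2): (3)·(-98.0) = -294.0 kJ/mol
-1094.0 = (-3919.4) + (-294.0) − 2·x
x = (-1094.0 − (-4213.4)) / (-2) = -1559.7 kJ/mol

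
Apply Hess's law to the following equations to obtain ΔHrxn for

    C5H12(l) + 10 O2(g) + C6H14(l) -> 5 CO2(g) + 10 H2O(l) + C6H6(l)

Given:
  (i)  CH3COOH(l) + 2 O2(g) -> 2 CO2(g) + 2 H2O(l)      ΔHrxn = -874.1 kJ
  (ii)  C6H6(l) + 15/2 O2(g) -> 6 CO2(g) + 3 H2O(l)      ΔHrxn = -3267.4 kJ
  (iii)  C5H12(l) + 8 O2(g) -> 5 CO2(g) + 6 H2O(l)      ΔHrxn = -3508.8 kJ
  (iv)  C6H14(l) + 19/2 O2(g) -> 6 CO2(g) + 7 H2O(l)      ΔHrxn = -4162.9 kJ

ΔHrxn = -4404.3 kJ

(i): not needed.
(ii) reversed: +3267.4 kJ
(iii) as written: -3508.8 kJ
(iv) as written: -4162.9 kJ
ΔHrxn = (+3267.4) + (-3508.8) + (-4162.9) = -4404.3 kJ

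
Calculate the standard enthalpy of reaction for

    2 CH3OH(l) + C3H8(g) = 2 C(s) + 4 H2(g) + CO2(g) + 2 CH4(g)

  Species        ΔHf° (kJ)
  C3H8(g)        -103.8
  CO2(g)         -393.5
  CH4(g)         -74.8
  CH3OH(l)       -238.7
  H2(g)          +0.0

Products: 2·(+0.0) + 4·(+0.0) + 1·(-393.5) + 2·(-74.8) = -543.1
Reactants: 2·(-238.7) + 1·(-103.8) = -581.2
ΔH_rxn = (-543.1) − (-581.2) = 38.1 kJ

ΔH_rxn = 38.1 kJ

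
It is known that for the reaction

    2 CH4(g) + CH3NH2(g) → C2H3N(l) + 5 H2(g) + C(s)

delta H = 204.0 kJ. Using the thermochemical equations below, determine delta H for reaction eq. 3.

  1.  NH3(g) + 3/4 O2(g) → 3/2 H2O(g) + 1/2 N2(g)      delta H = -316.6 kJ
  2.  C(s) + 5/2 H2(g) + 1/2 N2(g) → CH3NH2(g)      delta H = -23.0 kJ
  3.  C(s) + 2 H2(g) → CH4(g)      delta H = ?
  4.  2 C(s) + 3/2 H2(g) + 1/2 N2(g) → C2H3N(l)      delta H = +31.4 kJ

delta H = -74.8 kJ

eq. 1: not needed.
eq. 2 reversed: +23.0 kJ
eq. 3 reversed and × 2: contributes −2·x
eq. 4 as written: +31.4 kJ
+204.0 = (+23.0) + (+31.4) − 2·x
x = (+204.0 − (+54.4)) / (-2) = -74.8 kJ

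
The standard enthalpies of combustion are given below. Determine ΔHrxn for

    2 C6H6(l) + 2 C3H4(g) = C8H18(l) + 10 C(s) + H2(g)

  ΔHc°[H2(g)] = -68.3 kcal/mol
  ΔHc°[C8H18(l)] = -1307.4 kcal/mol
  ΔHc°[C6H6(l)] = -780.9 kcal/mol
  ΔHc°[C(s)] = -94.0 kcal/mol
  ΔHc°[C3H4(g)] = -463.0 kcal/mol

With combustion enthalpies, reactants minus products:
= [2·(-780.9) + 2·(-463.0)] − [1·(-1307.4) + 10·(-94.0) + 1·(-68.3)]
= -172.1 kcal/mol

ΔHrxn = -172.1 kcal/mol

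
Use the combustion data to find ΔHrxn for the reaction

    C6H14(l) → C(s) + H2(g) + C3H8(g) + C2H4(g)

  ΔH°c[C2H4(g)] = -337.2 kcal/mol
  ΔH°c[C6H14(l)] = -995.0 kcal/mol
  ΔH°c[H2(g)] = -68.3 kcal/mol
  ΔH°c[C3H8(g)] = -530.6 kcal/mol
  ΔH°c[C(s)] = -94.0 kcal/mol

With combustion enthalpies, reactants minus products:
= [1·(-995.0)] − [1·(-94.0) + 1·(-68.3) + 1·(-530.6) + 1·(-337.2)]
= 35.1 kcal/mol

ΔHrxn = 35.1 kcal/mol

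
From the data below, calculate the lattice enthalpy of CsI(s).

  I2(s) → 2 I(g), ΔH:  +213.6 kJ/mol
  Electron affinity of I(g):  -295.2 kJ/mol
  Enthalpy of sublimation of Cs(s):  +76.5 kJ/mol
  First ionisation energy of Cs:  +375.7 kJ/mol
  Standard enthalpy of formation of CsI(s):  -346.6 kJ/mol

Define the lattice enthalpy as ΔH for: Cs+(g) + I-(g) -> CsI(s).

U = -610.4 kJ/mol

ΔHf° = 1·ΔHsub + 1·(ΣIE) + 1/2·D(I2) + 1·EA + U
-346.6 = 1·(+76.5) + 1·(+375.7) + 1/2·(+213.6) + 1·(-295.2) + U
U = -346.6 − (+263.8) = -610.4 kJ/mol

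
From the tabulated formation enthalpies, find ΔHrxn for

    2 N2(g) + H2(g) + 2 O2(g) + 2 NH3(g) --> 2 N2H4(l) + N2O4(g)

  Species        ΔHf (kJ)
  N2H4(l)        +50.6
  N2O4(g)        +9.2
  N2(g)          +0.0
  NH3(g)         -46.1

ΔHrxn = 202.6 kJ

Products: 2·(+50.6) + 1·(+9.2) = +110.4
Reactants: 2·(+0.0) + 1·(+0.0) + 2·(+0.0) + 2·(-46.1) = -92.2
ΔHrxn = (+110.4) − (-92.2) = 202.6 kJ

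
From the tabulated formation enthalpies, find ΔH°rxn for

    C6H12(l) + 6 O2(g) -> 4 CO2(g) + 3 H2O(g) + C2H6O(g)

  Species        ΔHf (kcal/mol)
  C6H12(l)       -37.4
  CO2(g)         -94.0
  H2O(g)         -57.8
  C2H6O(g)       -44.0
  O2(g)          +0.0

ΔH°rxn = -556.0 kcal/mol

ΔH°rxn = Σ nΔHf°(products) − Σ nΔHf°(reactants).
Products: 4·(-94.0) + 3·(-57.8) + 1·(-44.0) = -593.4
Reactants: 1·(-37.4) + 6·(+0.0) = -37.4
ΔH°rxn = (-593.4) − (-37.4) = -556.0 kcal/mol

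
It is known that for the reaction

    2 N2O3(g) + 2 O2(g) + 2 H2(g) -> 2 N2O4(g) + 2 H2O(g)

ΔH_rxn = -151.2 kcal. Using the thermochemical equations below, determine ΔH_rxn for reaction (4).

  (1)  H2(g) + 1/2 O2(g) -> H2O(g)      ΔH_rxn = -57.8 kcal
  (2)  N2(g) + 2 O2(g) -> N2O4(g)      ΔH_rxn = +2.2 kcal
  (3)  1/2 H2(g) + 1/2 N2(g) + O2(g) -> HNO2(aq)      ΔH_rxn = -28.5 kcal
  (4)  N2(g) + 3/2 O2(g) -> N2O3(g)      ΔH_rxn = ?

ΔH_rxn = 20.0 kcal

(1) × 2 (×2 to match 2 H2O(g) in the target): (2)·(-57.8) = -115.6 kcal
(2) × 2 (×2 to match 2 N2O4(g) in the target): (2)·(+2.2) = +4.4 kcal
(3): not needed (HNO2(aq) appears nowhere else).
(4) reversed and × 2 (reverse to put N2O3(g) on the reactant side; ×2 to match 2 N2O3(g) in the target): contributes −2·x
-151.2 = (-115.6) + (+4.4) − 2·x
x = (-151.2 − (-111.2)) / (-2) = 20.0 kcal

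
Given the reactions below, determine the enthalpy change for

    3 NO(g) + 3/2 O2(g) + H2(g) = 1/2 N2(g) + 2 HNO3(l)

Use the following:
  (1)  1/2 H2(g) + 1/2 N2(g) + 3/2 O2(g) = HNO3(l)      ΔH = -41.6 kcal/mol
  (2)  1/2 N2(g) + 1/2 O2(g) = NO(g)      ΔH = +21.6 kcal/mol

ΔH = -148.0 kcal/mol

(1) × 2 (scale by 2 for the 2 HNO3(l)): (2)·(-41.6) = -83.2 kcal/mol
(2) reversed and × 3 (reverse to put NO(g) on the reactant side; scale by 3 for the 3 NO(g)): (-3)·(+21.6) = -64.8 kcal/mol
Summing the manipulated equations, ΔH = (-83.2) + (-64.8) = -148.0 kcal/mol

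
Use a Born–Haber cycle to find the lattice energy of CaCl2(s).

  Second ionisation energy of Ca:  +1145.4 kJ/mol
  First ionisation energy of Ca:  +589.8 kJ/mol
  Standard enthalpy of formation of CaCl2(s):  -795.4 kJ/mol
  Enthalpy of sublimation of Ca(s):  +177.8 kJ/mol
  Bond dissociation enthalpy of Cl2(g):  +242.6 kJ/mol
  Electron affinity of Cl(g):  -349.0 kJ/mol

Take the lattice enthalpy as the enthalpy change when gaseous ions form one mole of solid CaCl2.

U = -2253.0 kJ/mol

ΔHf° = 1·ΔHsub + 1·(ΣIE) + 1·D(Cl2) + 2·EA + U
-795.4 = 1·(+177.8) + 1·(+1735.2) + 1·(+242.6) + 2·(-349.0) + U
U = -795.4 − (+1457.6) = -2253.0 kJ/mol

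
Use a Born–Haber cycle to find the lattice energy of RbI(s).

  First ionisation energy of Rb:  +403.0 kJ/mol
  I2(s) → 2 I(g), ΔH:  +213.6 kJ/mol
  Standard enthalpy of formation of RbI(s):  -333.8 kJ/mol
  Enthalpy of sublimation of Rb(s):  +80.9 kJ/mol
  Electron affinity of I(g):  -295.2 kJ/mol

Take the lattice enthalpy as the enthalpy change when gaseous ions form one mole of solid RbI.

U = -629.3 kJ/mol

ΔHf° = 1·ΔHsub + 1·(ΣIE) + 1/2·D(I2) + 1·EA + U
-333.8 = 1·(+80.9) + 1·(+403.0) + 1/2·(+213.6) + 1·(-295.2) + U
U = -333.8 − (+295.5) = -629.3 kJ/mol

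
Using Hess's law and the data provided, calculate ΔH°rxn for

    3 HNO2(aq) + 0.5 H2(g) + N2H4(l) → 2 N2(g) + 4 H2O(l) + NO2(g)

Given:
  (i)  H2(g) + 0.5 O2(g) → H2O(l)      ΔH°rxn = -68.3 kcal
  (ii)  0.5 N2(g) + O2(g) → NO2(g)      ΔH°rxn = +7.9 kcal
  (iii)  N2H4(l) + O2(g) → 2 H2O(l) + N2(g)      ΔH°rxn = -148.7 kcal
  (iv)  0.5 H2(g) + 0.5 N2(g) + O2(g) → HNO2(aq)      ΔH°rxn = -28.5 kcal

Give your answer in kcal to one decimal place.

ΔH°rxn = -191.9 kcal

(i) × 2: (2)·(-68.3) = -136.6 kcal
(ii) as written: +7.9 kcal
(iii) as written: -148.7 kcal
(iv) reversed and × 3: (-3)·(-28.5) = +85.5 kcal
ΔH°rxn = (2)·(-68.3) + (1)·(+7.9) + (1)·(-148.7) + (-3)·(-28.5) = -191.9 kcal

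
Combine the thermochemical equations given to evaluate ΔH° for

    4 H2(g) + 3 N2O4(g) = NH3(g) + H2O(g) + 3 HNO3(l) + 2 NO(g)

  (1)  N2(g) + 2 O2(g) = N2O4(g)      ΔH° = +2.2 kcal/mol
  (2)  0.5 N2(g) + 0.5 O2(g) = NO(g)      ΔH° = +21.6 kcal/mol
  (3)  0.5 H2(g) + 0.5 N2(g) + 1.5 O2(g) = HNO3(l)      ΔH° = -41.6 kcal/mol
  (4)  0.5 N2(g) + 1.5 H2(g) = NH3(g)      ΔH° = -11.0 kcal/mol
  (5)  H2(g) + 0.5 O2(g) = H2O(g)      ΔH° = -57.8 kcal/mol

(1) reversed and × 3 (N2O4(g) must end up as a reactant; ×3 to match 3 N2O4(g) in the target): (-3)·(+2.2) = -6.6 kcal/mol
(2) × 2 (×2 to match 2 NO(g) in the target): (2)·(+21.6) = +43.2 kcal/mol
(3) × 3 (×3 to match 3 HNO3(l) in the target): (3)·(-41.6) = -124.8 kcal/mol
(4) as written (NH3(g) already on the product side): -11.0 kcal/mol
(5) as written (H2O(g) already on the product side): -57.8 kcal/mol
Summing the manipulated equations, ΔH° = (-6.6) + (+43.2) + (-124.8) + (-11.0) + (-57.8) = -157.0 kcal/mol

ΔH° = -157.0 kcal/mol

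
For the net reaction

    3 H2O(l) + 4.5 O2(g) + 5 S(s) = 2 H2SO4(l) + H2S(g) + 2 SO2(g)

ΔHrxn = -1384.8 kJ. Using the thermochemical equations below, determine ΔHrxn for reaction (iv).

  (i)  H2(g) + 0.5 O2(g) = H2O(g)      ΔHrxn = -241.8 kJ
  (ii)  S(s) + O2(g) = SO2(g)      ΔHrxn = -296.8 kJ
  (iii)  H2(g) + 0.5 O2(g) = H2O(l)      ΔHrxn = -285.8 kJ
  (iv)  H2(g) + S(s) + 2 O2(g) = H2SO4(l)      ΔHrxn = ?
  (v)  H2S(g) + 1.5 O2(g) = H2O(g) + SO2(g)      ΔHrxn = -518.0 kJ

(i) as written: -241.8 kJ
(ii) × 3: (3)·(-296.8) = -890.4 kJ
(iii) reversed and × 3 (H2O(l) must end up as a reactant; scale by 3 for the 3 H2O(l)): (-3)·(-285.8) = +857.4 kJ
(iv) × 2 (scale by 2 for the 2 H2SO4(l)): contributes 2·x
(v) reversed (reverse to put H2S(g) on the product side): +518.0 kJ
-1384.8 = (-241.8) + (-890.4) + (+857.4) + (+518.0) + 2·x
x = (-1384.8 − (+243.2)) / (2) = -814.0 kJ

ΔHrxn = -814.0 kJ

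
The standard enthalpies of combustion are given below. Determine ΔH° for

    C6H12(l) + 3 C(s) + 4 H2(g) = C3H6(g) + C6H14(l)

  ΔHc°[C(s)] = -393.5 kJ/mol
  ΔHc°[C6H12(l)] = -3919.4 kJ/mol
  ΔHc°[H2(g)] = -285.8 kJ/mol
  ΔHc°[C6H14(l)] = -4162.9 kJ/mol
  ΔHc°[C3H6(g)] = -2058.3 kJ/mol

Using ΔH = Σ nΔHc°(reactants) − Σ nΔHc°(products):
= [1·(-3919.4) + 3·(-393.5) + 4·(-285.8)] − [1·(-2058.3) + 1·(-4162.9)]
= -21.9 kJ/mol

ΔH° = -21.9 kJ/mol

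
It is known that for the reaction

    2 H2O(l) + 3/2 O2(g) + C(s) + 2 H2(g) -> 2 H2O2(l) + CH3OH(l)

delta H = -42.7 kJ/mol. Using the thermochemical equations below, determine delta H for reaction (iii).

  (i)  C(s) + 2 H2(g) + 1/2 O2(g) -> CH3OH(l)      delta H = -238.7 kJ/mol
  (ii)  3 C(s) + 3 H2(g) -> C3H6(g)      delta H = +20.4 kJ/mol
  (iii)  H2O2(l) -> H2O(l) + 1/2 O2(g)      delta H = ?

(i) as written (CH3OH(l) already on the product side): -238.7 kJ/mol
(ii): not needed (C3H6(g) appears nowhere else).
(iii) reversed and × 2 (reverse to put H2O2(l) on the product side; ×2 to match 2 H2O2(l) in the target): contributes −2·x
-42.7 = (-238.7) − 2·x
x = (-42.7 − (-238.7)) / (-2) = -98.0 kJ/mol

delta H = -98.0 kJ/mol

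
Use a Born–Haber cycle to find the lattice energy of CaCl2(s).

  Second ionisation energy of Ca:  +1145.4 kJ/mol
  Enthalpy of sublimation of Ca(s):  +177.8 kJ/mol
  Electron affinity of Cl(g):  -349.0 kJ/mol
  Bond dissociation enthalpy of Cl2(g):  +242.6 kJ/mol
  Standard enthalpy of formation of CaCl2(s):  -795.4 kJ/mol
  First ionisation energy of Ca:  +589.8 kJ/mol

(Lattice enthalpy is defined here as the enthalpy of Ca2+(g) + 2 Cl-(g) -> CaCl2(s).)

ΔHf° = 1·ΔHsub + 1·(ΣIE) + 1·D(Cl2) + 2·EA + U
-795.4 = 1·(+177.8) + 1·(+1735.2) + 1·(+242.6) + 2·(-349.0) + U
U = -795.4 − (+1457.6) = -2253.0 kJ/mol

U = -2253.0 kJ/mol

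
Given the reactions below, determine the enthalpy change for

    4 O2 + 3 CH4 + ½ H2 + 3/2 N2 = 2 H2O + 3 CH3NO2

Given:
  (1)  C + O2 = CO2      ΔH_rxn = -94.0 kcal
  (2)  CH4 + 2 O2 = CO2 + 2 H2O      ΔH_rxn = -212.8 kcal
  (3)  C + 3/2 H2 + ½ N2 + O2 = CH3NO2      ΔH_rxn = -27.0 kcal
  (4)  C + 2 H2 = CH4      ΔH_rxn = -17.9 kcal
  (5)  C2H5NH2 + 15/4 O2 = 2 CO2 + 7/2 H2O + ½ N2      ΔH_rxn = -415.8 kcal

(1) reversed: +94.0 kcal
(2) as written: -212.8 kcal
(3) × 3: (3)·(-27.0) = -81.0 kcal
(4) reversed and × 2: (-2)·(-17.9) = +35.8 kcal
(5): not needed.
ΔH_rxn = (-1)·(-94.0) + (1)·(-212.8) + (3)·(-27.0) + (-2)·(-17.9) = -164.0 kcal

ΔH_rxn = -164.0 kcal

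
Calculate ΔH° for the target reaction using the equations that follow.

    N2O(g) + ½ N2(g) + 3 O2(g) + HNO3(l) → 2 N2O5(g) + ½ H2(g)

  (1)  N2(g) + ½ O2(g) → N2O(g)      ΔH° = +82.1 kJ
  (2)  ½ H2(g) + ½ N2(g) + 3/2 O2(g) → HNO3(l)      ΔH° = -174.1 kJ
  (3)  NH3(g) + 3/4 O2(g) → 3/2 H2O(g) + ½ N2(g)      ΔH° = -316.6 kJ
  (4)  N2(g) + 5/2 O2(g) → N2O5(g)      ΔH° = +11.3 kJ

ΔH° = 114.6 kJ

(1) reversed: -82.1 kJ
(2) reversed: +174.1 kJ
(3): not needed.
(4) × 2: (2)·(+11.3) = +22.6 kJ
Combining the equations, ΔH° = (-82.1) + (+174.1) + (+22.6) = 114.6 kJ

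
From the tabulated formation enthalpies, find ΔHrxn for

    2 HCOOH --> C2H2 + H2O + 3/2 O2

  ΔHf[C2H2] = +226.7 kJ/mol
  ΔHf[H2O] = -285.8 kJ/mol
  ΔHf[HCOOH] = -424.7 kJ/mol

ΔHrxn = 790.3 kJ/mol

ΔH°rxn = Σ nΔHf°(products) − Σ nΔHf°(reactants).
Products: 1·(+226.7) + 1·(-285.8) + 3/2·(+0.0) = -59.1
Reactants: 2·(-424.7) = -849.4
ΔHrxn = (-59.1) − (-849.4) = 790.3 kJ/mol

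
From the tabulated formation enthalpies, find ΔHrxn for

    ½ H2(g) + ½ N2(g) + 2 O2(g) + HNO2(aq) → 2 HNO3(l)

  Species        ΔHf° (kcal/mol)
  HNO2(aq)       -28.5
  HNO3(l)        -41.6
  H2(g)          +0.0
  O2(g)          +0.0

ΔHrxn = -54.7 kcal/mol

ΔH°rxn = Σ nΔHf°(products) − Σ nΔHf°(reactants).
Products: 2·(-41.6) = -83.2
Reactants: 1/2·(+0.0) + 1/2·(+0.0) + 2·(+0.0) + 1·(-28.5) = -28.5
ΔHrxn = (-83.2) − (-28.5) = -54.7 kcal/mol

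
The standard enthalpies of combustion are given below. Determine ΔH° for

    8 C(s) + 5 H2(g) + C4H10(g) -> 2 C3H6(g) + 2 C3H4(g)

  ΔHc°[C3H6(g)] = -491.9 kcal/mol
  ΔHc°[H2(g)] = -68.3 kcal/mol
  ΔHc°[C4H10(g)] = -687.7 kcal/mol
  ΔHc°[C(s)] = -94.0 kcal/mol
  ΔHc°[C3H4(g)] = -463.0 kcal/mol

ΔH° = 128.6 kcal/mol

With combustion enthalpies, reactants minus products:
= [8·(-94.0) + 5·(-68.3) + 1·(-687.7)] − [2·(-491.9) + 2·(-463.0)]
= 128.6 kcal/mol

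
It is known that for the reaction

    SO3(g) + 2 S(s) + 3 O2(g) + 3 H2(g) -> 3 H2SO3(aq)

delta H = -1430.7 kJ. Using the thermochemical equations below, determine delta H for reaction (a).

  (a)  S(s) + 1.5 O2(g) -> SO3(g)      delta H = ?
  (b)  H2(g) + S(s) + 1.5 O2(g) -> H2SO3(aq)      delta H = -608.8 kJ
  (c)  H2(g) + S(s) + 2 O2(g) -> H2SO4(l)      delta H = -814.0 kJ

(a) reversed (SO3(g) must end up as a reactant): contributes −x
(b) × 3 (scale by 3 for the 3 H2SO3(aq)): (3)·(-608.8) = -1826.4 kJ
(c): not needed (H2SO4(l) appears nowhere else).
-1430.7 = (-1826.4) − x
x = (-1430.7 − (-1826.4)) / (-1) = -395.7 kJ

delta H = -395.7 kJ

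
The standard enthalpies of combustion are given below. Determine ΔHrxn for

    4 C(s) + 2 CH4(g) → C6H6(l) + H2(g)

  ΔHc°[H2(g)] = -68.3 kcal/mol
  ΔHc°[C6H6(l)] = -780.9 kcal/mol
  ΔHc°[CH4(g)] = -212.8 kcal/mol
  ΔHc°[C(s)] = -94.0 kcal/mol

With combustion enthalpies, reactants minus products:
= [4·(-94.0) + 2·(-212.8)] − [1·(-780.9) + 1·(-68.3)]
= 47.6 kcal/mol

ΔHrxn = 47.6 kcal/mol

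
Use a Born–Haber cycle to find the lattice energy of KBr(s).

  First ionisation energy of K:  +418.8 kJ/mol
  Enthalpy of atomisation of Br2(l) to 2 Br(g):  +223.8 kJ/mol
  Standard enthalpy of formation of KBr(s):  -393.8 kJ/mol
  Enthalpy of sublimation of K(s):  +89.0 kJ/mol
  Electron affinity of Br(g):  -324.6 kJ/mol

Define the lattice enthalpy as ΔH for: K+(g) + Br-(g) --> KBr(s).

U = -688.9 kJ/mol

ΔHf° = 1·ΔHsub + 1·(ΣIE) + 1/2·D(Br2) + 1·EA + U
-393.8 = 1·(+89.0) + 1·(+418.8) + 1/2·(+223.8) + 1·(-324.6) + U
U = -393.8 − (+295.1) = -688.9 kJ/mol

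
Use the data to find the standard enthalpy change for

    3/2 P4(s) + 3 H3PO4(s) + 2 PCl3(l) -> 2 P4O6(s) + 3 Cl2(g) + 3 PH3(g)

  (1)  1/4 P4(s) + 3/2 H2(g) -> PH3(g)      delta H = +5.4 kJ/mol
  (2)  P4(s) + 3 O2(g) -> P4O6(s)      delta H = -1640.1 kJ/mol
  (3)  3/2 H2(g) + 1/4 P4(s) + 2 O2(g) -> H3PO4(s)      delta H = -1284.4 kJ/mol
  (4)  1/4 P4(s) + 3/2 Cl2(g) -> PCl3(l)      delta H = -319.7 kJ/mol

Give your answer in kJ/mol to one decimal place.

delta H = 1228.6 kJ/mol

(1) × 3: (3)·(+5.4) = +16.2 kJ/mol
(2) × 2: (2)·(-1640.1) = -3280.2 kJ/mol
(3) reversed and × 3: (-3)·(-1284.4) = +3853.2 kJ/mol
(4) reversed and × 2: (-2)·(-319.7) = +639.4 kJ/mol
Since enthalpy is a state function, delta H = (3)·(+5.4) + (2)·(-1640.1) + (-3)·(-1284.4) + (-2)·(-319.7) = 1228.6 kJ/mol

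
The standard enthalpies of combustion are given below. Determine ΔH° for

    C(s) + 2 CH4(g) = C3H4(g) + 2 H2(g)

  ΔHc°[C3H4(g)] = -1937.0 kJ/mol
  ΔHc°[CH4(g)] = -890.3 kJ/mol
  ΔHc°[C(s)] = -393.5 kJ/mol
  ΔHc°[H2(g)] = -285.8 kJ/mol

ΔH° = 334.5 kJ/mol

With combustion enthalpies, reactants minus products:
= [1·(-393.5) + 2·(-890.3)] − [1·(-1937.0) + 2·(-285.8)]
= 334.5 kJ/mol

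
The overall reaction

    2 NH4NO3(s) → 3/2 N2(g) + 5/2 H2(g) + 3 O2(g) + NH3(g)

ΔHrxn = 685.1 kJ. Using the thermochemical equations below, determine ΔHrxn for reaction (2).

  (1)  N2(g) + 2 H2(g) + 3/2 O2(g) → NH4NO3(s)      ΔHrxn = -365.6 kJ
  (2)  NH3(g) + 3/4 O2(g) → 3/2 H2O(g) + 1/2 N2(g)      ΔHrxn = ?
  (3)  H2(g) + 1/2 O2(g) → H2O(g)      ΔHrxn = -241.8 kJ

(1) reversed and × 2: (-2)·(-365.6) = +731.2 kJ
(2) reversed: contributes −x
(3) × 3/2: (3/2)·(-241.8) = -362.7 kJ
+685.1 = (+731.2) + (-362.7) − x
x = (+685.1 − (+368.5)) / (-1) = -316.6 kJ

ΔHrxn = -316.6 kJ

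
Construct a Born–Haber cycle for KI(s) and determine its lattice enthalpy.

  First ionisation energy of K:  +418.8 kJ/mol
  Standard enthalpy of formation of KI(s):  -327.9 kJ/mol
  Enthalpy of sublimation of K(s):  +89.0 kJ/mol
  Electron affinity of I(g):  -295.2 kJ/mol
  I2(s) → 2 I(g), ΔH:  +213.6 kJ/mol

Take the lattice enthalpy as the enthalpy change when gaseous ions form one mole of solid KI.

ΔHf° = 1·ΔHsub + 1·(ΣIE) + 1/2·D(I2) + 1·EA + U
-327.9 = 1·(+89.0) + 1·(+418.8) + 1/2·(+213.6) + 1·(-295.2) + U
U = -327.9 − (+319.4) = -647.3 kJ/mol

U = -647.3 kJ/mol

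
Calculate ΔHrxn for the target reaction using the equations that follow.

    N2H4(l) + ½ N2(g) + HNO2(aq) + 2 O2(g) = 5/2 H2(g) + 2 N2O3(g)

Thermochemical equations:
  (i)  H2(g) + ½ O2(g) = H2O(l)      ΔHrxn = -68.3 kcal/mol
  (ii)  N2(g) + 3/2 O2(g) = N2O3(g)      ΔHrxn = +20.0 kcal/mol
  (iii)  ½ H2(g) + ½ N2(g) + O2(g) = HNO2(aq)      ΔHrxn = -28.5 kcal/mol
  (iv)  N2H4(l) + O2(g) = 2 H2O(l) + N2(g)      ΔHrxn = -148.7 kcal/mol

(i) reversed and × 2: (-2)·(-68.3) = +136.6 kcal/mol
(ii) × 2: (2)·(+20.0) = +40.0 kcal/mol
(iii) reversed: +28.5 kcal/mol
(iv) as written: -148.7 kcal/mol
ΔHrxn = (-2)·(-68.3) + (2)·(+20.0) + (-1)·(-28.5) + (1)·(-148.7) = 56.4 kcal/mol

ΔHrxn = 56.4 kcal/mol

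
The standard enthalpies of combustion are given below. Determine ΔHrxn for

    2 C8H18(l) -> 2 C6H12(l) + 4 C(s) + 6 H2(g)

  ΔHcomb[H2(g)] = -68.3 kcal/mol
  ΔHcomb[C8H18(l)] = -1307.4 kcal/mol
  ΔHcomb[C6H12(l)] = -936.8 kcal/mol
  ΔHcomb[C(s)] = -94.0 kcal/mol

ΔHrxn = 44.6 kcal/mol

With combustion enthalpies, reactants minus products:
= [2·(-1307.4)] − [2·(-936.8) + 4·(-94.0) + 6·(-68.3)]
= 44.6 kcal/mol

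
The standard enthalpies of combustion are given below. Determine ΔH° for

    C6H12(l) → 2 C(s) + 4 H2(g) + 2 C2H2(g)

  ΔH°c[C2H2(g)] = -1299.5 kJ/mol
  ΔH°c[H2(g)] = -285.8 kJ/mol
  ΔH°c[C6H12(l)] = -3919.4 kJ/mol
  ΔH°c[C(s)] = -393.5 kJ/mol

ΔH° = 609.8 kJ/mol

With combustion enthalpies, reactants minus products:
= [1·(-3919.4)] − [2·(-393.5) + 4·(-285.8) + 2·(-1299.5)]
= 609.8 kJ/mol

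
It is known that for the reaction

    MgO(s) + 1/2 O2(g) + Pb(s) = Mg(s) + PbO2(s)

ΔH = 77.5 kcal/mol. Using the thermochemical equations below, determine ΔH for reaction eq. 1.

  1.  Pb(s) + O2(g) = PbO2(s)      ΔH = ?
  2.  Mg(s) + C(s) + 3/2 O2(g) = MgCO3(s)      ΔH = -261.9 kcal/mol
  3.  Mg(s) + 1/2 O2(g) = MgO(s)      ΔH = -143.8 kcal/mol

eq. 1 as written (PbO2(s) already on the product side): contributes x
eq. 2: not needed (C(s) appears nowhere else).
eq. 3 reversed (MgO(s) must end up as a reactant): +143.8 kcal/mol
+77.5 = (+143.8) + x
x = (+77.5 − (+143.8)) / (1) = -66.3 kcal/mol

ΔH = -66.3 kcal/mol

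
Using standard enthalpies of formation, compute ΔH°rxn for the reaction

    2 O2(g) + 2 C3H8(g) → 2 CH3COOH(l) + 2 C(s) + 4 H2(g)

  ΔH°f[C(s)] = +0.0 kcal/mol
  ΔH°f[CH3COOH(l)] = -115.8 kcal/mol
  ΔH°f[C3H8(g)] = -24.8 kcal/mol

ΔH°rxn = -182.0 kcal/mol

Products: 2·(-115.8) + 2·(+0.0) + 4·(+0.0) = -231.6
Reactants: 2·(+0.0) + 2·(-24.8) = -49.6
ΔH°rxn = (-231.6) − (-49.6) = -182.0 kcal/mol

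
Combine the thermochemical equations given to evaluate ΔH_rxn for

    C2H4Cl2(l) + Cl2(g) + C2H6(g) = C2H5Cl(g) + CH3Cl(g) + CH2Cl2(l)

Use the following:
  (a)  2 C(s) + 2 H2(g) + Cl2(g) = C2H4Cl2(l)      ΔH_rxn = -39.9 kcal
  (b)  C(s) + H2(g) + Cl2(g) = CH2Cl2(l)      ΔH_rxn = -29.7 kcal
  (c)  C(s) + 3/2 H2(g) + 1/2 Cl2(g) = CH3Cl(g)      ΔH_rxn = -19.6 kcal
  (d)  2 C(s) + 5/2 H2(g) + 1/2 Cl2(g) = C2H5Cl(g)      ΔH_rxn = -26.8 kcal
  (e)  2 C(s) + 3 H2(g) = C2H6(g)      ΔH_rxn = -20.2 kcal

(a) reversed (C2H4Cl2(l) must end up as a reactant): +39.9 kcal
(b) as written (CH2Cl2(l) already on the product side): -29.7 kcal
(c) as written (CH3Cl(g) already on the product side): -19.6 kcal
(d) as written (C2H5Cl(g) already on the product side): -26.8 kcal
(e) reversed (reverse to put C2H6(g) on the reactant side): +20.2 kcal
ΔH_rxn = (+39.9) + (-29.7) + (-19.6) + (-26.8) + (+20.2) = -16.0 kcal

ΔH_rxn = -16.0 kcal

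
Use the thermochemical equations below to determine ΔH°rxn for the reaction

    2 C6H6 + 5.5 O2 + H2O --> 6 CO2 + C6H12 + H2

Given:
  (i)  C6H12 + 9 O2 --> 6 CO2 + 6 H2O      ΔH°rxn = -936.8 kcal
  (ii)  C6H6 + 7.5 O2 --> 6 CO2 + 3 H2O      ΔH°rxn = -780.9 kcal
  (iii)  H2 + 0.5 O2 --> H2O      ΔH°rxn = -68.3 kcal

(i) reversed: +936.8 kcal
(ii) × 2: (2)·(-780.9) = -1561.8 kcal
(iii) reversed: +68.3 kcal
By Hess's law, ΔH°rxn = (+936.8) + (-1561.8) + (+68.3) = -556.7 kcal

ΔH°rxn = -556.7 kcal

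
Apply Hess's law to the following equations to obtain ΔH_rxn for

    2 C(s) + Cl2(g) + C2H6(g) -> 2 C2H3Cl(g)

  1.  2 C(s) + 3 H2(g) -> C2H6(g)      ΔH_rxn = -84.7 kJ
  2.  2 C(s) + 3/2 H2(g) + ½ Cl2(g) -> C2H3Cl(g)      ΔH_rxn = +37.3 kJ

eq. 1 reversed: +84.7 kJ
eq. 2 × 2: (2)·(+37.3) = +74.6 kJ
Combining the equations, ΔH_rxn = (-1)·(-84.7) + (2)·(+37.3) = 159.3 kJ

ΔH_rxn = 159.3 kJ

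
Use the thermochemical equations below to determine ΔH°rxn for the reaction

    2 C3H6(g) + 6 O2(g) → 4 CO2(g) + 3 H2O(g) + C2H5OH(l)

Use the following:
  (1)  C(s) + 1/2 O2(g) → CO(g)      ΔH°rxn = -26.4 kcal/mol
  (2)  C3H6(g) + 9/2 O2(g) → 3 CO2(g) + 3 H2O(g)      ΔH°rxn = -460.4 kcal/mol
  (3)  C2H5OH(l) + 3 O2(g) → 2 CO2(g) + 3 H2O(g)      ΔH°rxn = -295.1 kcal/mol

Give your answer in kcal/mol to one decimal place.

ΔH°rxn = -625.7 kcal/mol

(1): not needed.
(2) × 2: (2)·(-460.4) = -920.8 kcal/mol
(3) reversed: +295.1 kcal/mol
Summing the manipulated equations, ΔH°rxn = (2)·(-460.4) + (-1)·(-295.1) = -625.7 kcal/mol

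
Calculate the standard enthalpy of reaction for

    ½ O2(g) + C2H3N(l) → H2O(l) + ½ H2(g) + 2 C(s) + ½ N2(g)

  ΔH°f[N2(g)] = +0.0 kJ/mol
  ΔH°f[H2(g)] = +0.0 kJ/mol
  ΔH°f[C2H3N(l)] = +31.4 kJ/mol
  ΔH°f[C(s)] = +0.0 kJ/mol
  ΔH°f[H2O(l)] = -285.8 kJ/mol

ΔH°rxn = -317.2 kJ/mol

ΔH°rxn = Σ nΔHf°(products) − Σ nΔHf°(reactants).
Products: 1·(-285.8) + 1/2·(+0.0) + 2·(+0.0) + 1/2·(+0.0) = -285.8
Reactants: 1/2·(+0.0) + 1·(+31.4) = +31.4
ΔH°rxn = (-285.8) − (+31.4) = -317.2 kJ/mol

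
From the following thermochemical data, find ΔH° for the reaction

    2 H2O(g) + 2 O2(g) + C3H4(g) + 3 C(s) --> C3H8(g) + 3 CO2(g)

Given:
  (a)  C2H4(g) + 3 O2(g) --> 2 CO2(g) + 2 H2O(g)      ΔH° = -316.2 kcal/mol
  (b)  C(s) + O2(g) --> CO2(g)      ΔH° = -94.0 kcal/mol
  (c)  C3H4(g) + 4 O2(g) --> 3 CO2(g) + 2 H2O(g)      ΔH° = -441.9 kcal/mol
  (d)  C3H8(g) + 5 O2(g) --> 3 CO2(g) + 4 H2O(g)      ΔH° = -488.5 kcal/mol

ΔH° = -235.4 kcal/mol

(a): not needed (C2H4(g) appears nowhere else).
(b) × 3 (scale by 3 for the 3 C(s)): (3)·(-94.0) = -282.0 kcal/mol
(c) as written (C3H4(g) already on the reactant side): -441.9 kcal/mol
(d) reversed (C3H8(g) must end up as a product): +488.5 kcal/mol
Summing the manipulated equations, ΔH° = (3)·(-94.0) + (1)·(-441.9) + (-1)·(-488.5) = -235.4 kcal/mol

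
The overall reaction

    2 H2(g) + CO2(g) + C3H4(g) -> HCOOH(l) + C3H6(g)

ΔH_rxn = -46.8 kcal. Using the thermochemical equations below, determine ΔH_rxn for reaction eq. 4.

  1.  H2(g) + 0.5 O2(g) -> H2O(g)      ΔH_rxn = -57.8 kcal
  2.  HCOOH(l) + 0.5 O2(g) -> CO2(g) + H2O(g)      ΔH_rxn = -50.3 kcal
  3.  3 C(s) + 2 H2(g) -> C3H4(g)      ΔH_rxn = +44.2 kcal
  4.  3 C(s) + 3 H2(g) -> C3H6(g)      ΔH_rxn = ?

eq. 1 as written: -57.8 kcal
eq. 2 reversed (reverse to put HCOOH(l) on the product side): +50.3 kcal
eq. 3 reversed (C3H4(g) must end up as a reactant): -44.2 kcal
eq. 4 as written (C3H6(g) already on the product side): contributes x
-46.8 = (-57.8) + (+50.3) + (-44.2) + x
x = (-46.8 − (-51.7)) / (1) = 4.9 kcal

ΔH_rxn = 4.9 kcal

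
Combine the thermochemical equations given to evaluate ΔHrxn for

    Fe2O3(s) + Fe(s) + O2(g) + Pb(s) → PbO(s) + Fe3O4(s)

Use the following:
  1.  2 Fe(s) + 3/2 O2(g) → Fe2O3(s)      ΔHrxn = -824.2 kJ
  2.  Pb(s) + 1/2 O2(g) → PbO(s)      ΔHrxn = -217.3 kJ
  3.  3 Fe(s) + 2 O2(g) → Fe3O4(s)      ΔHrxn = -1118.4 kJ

eq. 1 reversed: +824.2 kJ
eq. 2 as written: -217.3 kJ
eq. 3 as written: -1118.4 kJ
By Hess's law, ΔHrxn = (+824.2) + (-217.3) + (-1118.4) = -511.5 kJ

ΔHrxn = -511.5 kJ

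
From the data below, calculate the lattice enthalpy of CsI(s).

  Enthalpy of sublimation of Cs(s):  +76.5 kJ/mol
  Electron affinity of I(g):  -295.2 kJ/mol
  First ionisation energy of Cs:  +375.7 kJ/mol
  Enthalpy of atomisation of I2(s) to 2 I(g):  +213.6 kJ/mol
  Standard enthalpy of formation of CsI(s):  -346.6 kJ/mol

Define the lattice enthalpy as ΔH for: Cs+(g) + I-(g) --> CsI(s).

ΔHf° = 1·ΔHsub + 1·(ΣIE) + 1/2·D(I2) + 1·EA + U
-346.6 = 1·(+76.5) + 1·(+375.7) + 1/2·(+213.6) + 1·(-295.2) + U
U = -346.6 − (+263.8) = -610.4 kJ/mol

U = -610.4 kJ/mol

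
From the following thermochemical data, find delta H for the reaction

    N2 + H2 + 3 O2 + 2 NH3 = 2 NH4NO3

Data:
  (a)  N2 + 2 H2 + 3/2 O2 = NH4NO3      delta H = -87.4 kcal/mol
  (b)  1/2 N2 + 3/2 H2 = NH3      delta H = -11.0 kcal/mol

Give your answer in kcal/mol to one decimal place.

(a) × 2 (scale by 2 for the 2 NH4NO3): (2)·(-87.4) = -174.8 kcal/mol
(b) reversed and × 2 (NH3 must end up as a reactant; scale by 2 for the 2 NH3): (-2)·(-11.0) = +22.0 kcal/mol
delta H = (-174.8) + (+22.0) = -152.8 kcal/mol

delta H = -152.8 kcal/mol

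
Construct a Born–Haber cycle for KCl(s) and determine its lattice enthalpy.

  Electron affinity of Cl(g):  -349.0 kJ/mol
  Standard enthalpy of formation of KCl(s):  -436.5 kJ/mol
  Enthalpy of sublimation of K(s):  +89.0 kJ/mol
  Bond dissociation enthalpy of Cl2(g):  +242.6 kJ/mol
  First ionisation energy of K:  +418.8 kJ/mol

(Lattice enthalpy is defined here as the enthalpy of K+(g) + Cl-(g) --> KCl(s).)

ΔHf° = 1·ΔHsub + 1·(ΣIE) + 1/2·D(Cl2) + 1·EA + U
-436.5 = 1·(+89.0) + 1·(+418.8) + 1/2·(+242.6) + 1·(-349.0) + U
U = -436.5 − (+280.1) = -716.6 kJ/mol

U = -716.6 kJ/mol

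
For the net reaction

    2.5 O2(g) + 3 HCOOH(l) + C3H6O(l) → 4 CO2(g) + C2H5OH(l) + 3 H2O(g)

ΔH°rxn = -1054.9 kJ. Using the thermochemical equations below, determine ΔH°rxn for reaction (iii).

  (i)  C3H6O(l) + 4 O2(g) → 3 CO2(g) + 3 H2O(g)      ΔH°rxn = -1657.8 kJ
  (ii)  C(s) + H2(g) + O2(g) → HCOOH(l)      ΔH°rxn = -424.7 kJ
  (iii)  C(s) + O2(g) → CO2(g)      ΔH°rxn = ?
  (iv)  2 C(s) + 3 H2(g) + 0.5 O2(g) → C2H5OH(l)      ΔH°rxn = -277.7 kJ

ΔH°rxn = -393.5 kJ

(i) as written: -1657.8 kJ
(ii) reversed and × 3: (-3)·(-424.7) = +1274.1 kJ
(iii) as written: contributes x
(iv) as written: -277.7 kJ
-1054.9 = (-1657.8) + (+1274.1) + (-277.7) + x
x = (-1054.9 − (-661.4)) / (1) = -393.5 kJ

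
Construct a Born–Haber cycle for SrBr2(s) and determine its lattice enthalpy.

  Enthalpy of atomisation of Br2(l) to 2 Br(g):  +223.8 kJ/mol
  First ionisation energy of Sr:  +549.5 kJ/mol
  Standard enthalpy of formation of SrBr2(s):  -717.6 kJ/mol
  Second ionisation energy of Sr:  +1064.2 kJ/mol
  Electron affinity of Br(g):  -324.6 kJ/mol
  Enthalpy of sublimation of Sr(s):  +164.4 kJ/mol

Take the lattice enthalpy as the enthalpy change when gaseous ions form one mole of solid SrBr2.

ΔHf° = 1·ΔHsub + 1·(ΣIE) + 1·D(Br2) + 2·EA + U
-717.6 = 1·(+164.4) + 1·(+1613.7) + 1·(+223.8) + 2·(-324.6) + U
U = -717.6 − (+1352.7) = -2070.3 kJ/mol

U = -2070.3 kJ/mol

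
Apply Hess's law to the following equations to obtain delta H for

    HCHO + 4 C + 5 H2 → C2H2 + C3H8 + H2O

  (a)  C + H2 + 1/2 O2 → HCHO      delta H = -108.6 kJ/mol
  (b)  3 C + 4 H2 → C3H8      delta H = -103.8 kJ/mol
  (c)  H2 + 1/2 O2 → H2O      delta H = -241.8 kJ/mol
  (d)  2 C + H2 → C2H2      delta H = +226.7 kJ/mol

delta H = -10.3 kJ/mol

(a) reversed: +108.6 kJ/mol
(b) as written: -103.8 kJ/mol
(c) as written: -241.8 kJ/mol
(d) as written: +226.7 kJ/mol
By Hess's law, delta H = (-1)·(-108.6) + (1)·(-103.8) + (1)·(-241.8) + (1)·(+226.7) = -10.3 kJ/mol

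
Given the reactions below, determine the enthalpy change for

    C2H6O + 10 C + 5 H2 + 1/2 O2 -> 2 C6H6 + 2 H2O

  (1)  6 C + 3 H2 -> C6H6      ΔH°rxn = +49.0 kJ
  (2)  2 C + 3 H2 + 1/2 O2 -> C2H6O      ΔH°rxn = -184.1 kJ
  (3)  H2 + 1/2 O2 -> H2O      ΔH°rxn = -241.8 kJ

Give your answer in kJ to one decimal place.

ΔH°rxn = -201.5 kJ

(1) × 2: (2)·(+49.0) = +98.0 kJ
(2) reversed: +184.1 kJ
(3) × 2: (2)·(-241.8) = -483.6 kJ
By Hess's law, ΔH°rxn = (2)·(+49.0) + (-1)·(-184.1) + (2)·(-241.8) = -201.5 kJ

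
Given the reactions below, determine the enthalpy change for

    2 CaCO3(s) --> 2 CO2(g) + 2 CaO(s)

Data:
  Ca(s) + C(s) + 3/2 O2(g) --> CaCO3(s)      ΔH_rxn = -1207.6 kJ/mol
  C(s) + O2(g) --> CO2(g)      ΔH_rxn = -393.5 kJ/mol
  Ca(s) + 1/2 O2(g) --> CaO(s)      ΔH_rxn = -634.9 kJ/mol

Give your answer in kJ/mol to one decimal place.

ΔH_rxn = 358.4 kJ/mol

equation 1 reversed and × 2 (reverse to put CaCO3(s) on the reactant side; scale by 2 for the 2 CaCO3(s)): (-2)·(-1207.6) = +2415.2 kJ/mol
equation 2 × 2 (scale by 2 for the 2 CO2(g)): (2)·(-393.5) = -787.0 kJ/mol
equation 3 × 2 (×2 to match 2 CaO(s) in the target): (2)·(-634.9) = -1269.8 kJ/mol
ΔH_rxn = (-2)·(-1207.6) + (2)·(-393.5) + (2)·(-634.9) = 358.4 kJ/mol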